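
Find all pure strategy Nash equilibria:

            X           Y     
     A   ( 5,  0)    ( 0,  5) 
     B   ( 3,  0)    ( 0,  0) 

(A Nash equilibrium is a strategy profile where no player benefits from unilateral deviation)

Nash equilibrium: (A, Y), (B, Y)

Work:
Best responses:
  P1 vs X: payoffs [5, 3] → best response A (payoff 5)
  P1 vs Y: payoffs [0, 0] → best response A/B (payoff 0)
  P2 vs A: payoffs [0, 5] → best response Y (payoff 5)
  P2 vs B: payoffs [0, 0] → best response X/Y (payoff 0)
Mutual best responses: (A,Y), (B,Y) → Nash equilibria.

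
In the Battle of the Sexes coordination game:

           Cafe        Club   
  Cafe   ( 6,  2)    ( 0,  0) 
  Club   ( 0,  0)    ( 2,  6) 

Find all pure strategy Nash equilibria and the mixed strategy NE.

Pure NE: (Cafe, Cafe) and (Club, Club); Mixed NE: p = 0.75, q = 0.25

Work:
Check pure NE:
(Cafe, Cafe): (6, 2) - no unilateral deviation beneficial
(Club, Club): (2, 6) - no unilateral deviation beneficial
Mixed NE: P1 plays Cafe with p = 0.75, P2 plays Cafe with q = 0.25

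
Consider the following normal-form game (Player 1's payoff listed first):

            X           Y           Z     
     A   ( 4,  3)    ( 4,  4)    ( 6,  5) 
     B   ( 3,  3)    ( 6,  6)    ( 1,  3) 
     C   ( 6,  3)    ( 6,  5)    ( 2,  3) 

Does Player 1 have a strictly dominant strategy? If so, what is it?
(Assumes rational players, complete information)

No strictly dominant strategy exists for Player 1

Work:
A strategy strictly dominates another if it gives a strictly higher payoff against every opponent action. Compare each pair of P1's strategies column-by-column:
  A vs B: [4 vs 3, 4 vs 6, 6 vs 1] → A does not strictly dominate B (column Y: 4 ≤ 6)
  A vs C: [4 vs 6, 4 vs 6, 6 vs 2] → A does not strictly dominate C (column X: 4 ≤ 6)
  B vs A: [3 vs 4, 6 vs 4, 1 vs 6] → B does not strictly dominate A (column X: 3 ≤ 4)
  B vs C: [3 vs 6, 6 vs 6, 1 vs 2] → B does not strictly dominate C (column X: 3 ≤ 6)
  C vs A: [6 vs 4, 6 vs 4, 2 vs 6] → C does not strictly dominate A (column Z: 2 ≤ 6)
  C vs B: [6 vs 3, 6 vs 6, 2 vs 1] → C does not strictly dominate B (column Y: 6 ≤ 6)
No single strategy strictly dominates all others → no strictly dominant strategy.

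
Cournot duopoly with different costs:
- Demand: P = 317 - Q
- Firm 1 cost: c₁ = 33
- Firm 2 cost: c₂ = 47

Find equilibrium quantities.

q₁* = 99.33, q₂* = 85.33

Work:
Reaction: q₁ = (317 - 33 - q₂)/2
Reaction: q₂ = (317 - 47 - q₁)/2
Solve simultaneously:
q₁* = (317 - 2×33 + 47)/3 = 99.33
q₂* = (317 - 2×47 + 33)/3 = 85.33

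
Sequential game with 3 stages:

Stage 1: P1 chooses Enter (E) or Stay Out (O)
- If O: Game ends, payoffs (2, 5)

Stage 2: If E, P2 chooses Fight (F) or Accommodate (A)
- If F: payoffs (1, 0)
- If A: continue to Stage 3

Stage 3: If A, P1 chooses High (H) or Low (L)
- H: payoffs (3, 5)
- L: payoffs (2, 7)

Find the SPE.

SPE: (E, A, H); Outcome (3, 5)

Work:
Stage 3: P1 chooses H (3 vs 2)
Stage 2: P2: F->0, A->5 (anticipating H). Choose A
Stage 1: P1: O->2, E->3 (anticipating A, H). Choose E
SPE path: E -> A -> H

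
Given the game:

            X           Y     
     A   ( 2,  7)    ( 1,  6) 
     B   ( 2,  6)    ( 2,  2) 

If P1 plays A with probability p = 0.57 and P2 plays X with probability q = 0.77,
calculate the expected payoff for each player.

E[P1] = 1.8689, E[P2] = 6.0433

Work:
E[P1] = p·q·π₁(A,X) + p·(1-q)·π₁(A,Y) + (1-p)·q·π₁(B,X) + (1-p)·(1-q)·π₁(B,Y)
= 0.57·0.77·2 + 0.57·0.23·1 + 0.43·0.77·2 + 0.43·0.23·2
= 1.8689

E[P2] = 6.0433 (similar calculation)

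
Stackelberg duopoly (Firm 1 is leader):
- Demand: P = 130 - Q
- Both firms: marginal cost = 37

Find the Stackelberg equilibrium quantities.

q₁* (leader) = 46.5, q₂* (follower) = 23.25

Work:
Follower's reaction: q₂ = (a - c - q₁)/2
Leader substitutes: π₁ = q₁·(a - q₁ - (a-c-q₁)/2 - c)
FOC: q₁* = (130 - 37)/2 = 46.50
Then: q₂* = (130 - 37 - 46.5)/2 = 23.25
Leader has first-mover advantage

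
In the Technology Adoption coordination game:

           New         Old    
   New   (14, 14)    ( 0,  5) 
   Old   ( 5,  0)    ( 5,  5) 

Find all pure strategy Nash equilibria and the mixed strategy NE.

Pure NE: (New, New) and (Old, Old); Mixed NE: p = 0.3571, q = 0.3571

Work:
Check pure NE:
(New, New): (14, 14) - no unilateral deviation beneficial
(Old, Old): (5, 5) - no unilateral deviation beneficial
Mixed NE: P1 plays New with p = 0.3571, P2 plays New with q = 0.3571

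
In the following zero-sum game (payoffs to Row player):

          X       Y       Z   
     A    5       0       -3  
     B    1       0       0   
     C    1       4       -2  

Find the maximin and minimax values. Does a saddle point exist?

Maximin = 0, Minimax = 0, Saddle: True

Work:
Row minimums: [-3, 0, -2] → maximin = 0
Column maximums: [5, 4, 0] → minimax = 0
Saddle point exists! Game value = 0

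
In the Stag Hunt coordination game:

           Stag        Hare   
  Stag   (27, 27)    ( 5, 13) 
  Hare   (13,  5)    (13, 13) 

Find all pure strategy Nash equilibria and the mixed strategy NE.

Pure NE: (Stag, Stag) and (Hare, Hare); Mixed NE: p = 0.3636, q = 0.3636

Work:
Check pure NE:
(Stag, Stag): (27, 27) - no unilateral deviation beneficial
(Hare, Hare): (13, 13) - no unilateral deviation beneficial
Mixed NE: P1 plays Stag with p = 0.3636, P2 plays Stag with q = 0.3636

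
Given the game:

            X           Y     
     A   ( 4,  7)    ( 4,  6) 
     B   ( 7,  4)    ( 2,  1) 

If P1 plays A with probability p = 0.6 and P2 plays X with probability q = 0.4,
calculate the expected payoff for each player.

E[P1] = 4.0, E[P2] = 4.72

Work:
E[P1] = p·q·π₁(A,X) + p·(1-q)·π₁(A,Y) + (1-p)·q·π₁(B,X) + (1-p)·(1-q)·π₁(B,Y)
= 0.6·0.4·4 + 0.6·0.6·4 + 0.4·0.4·7 + 0.4·0.6·2
= 4.0

E[P2] = 4.72 (similar calculation)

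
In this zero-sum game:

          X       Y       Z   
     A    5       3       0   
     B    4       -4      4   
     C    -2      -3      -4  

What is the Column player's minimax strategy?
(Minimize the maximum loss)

Column should play Y, value = 3

Work:
Column player minimizes Row's maximum payoff:
Column X: max payoff to Row = 5
Column Y: max payoff to Row = 3
Column Z: max payoff to Row = 4
Minimum is 3, achieved by column Y.
Minimax strategy: Y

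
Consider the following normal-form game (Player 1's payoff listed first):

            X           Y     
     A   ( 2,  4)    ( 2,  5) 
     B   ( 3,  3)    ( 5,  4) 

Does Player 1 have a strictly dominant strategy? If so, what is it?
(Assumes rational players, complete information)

Yes, Player 1's strictly dominant strategy is B

Work:
A strategy strictly dominates another if it gives a strictly higher payoff against every opponent action. Compare each pair of P1's strategies column-by-column:
  A vs B: [2 vs 3, 2 vs 5] → A does not strictly dominate B (column X: 2 ≤ 3)
  B vs A: [3 vs 2, 5 vs 2] → B strictly dominates A
B strictly dominates every other strategy → strictly dominant.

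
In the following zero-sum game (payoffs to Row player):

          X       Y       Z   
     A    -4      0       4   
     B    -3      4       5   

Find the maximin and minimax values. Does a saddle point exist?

Maximin = -3, Minimax = -3, Saddle: True

Work:
Row minimums: [-4, -3] → maximin = -3
Column maximums: [-3, 4, 5] → minimax = -3
Saddle point exists! Game value = -3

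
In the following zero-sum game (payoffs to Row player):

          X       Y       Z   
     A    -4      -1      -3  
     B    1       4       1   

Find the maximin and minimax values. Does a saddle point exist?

Maximin = 1, Minimax = 1, Saddle: True

Work:
Row minimums: [-4, 1] → maximin = 1
Column maximums: [1, 4, 1] → minimax = 1
Saddle point exists! Game value = 1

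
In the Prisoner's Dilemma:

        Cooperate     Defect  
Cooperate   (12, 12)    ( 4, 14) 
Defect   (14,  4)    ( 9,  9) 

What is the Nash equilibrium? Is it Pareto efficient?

(Defect, Defect) is NE; not Pareto efficient

Work:
Defect dominates Cooperate for both players:
If P2 cooperates: Defect (14) > Cooperate (12)
If P2 defects: Defect (9) > Cooperate (4)
NE: (Defect, Defect) with payoff (9, 9)
But (Cooperate, Cooperate) = (12, 12) Pareto dominates (9, 9)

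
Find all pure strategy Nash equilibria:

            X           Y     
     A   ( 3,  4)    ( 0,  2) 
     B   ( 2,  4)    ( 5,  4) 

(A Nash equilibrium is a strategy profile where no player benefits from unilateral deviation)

Nash equilibrium: (A, X), (B, Y)

Work:
Best responses:
  P1 vs X: payoffs [3, 2] → best response A (payoff 3)
  P1 vs Y: payoffs [0, 5] → best response B (payoff 5)
  P2 vs A: payoffs [4, 2] → best response X (payoff 4)
  P2 vs B: payoffs [4, 4] → best response X/Y (payoff 4)
Mutual best responses: (A,X), (B,Y) → Nash equilibria.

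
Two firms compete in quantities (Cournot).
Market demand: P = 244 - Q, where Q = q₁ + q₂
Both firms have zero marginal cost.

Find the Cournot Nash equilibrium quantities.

q₁* = q₂* = 81.33; P* = 81.33

Work:
Profit: π_i = P·q_i = (a - q_i - q_j)·q_i
FOC: ∂π_i/∂q_i = a - 2q_i - q_j = 0
Reaction function: q_i = (244 - q_j)/2
Symmetry: q* = 244/3 = 81.33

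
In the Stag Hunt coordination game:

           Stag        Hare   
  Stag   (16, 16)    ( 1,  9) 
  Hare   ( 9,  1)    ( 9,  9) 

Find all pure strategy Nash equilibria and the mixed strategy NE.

Pure NE: (Stag, Stag) and (Hare, Hare); Mixed NE: p = 0.5333, q = 0.5333

Work:
Check pure NE:
(Stag, Stag): (16, 16) - no unilateral deviation beneficial
(Hare, Hare): (9, 9) - no unilateral deviation beneficial
Mixed NE: P1 plays Stag with p = 0.5333, P2 plays Stag with q = 0.5333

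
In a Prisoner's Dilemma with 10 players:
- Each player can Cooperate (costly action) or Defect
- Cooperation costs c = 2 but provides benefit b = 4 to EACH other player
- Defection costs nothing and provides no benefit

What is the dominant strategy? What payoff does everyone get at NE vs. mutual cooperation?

Dominant: Defect; NE payoff = 0; Coop payoff = 34

Work:
Defect dominates (saves cost c = 2, benefit to others is external)
NE: All defect → everyone gets 0
If all cooperate: each receives (9)×4 - 2 = 34
Social dilemma: 34 > 0 but NE gives 0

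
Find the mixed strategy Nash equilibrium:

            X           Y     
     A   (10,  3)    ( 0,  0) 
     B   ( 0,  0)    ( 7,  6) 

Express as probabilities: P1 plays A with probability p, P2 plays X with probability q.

p = 0.6667, q = 0.4118

Work:
Find probabilities that make opponent indifferent:
P2 chooses q to make P1 indifferent between A and B
P1 chooses p to make P2 indifferent between X and Y
Mixed NE: P1 plays (A: 0.6667, B: 0.3333), P2 plays (X: 0.4118, Y: 0.5882)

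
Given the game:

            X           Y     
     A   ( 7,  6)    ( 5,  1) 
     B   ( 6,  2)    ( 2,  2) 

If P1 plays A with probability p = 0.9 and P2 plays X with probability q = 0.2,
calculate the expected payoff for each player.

E[P1] = 5.14, E[P2] = 2.0

Work:
E[P1] = p·q·π₁(A,X) + p·(1-q)·π₁(A,Y) + (1-p)·q·π₁(B,X) + (1-p)·(1-q)·π₁(B,Y)
= 0.9·0.2·7 + 0.9·0.8·5 + 0.1·0.2·6 + 0.1·0.8·2
= 5.14

E[P2] = 2.0 (similar calculation)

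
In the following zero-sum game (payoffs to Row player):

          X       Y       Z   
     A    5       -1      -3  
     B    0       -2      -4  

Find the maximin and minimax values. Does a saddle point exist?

Maximin = -3, Minimax = -3, Saddle: True

Work:
Row minimums: [-3, -4] → maximin = -3
Column maximums: [5, -1, -3] → minimax = -3
Saddle point exists! Game value = -3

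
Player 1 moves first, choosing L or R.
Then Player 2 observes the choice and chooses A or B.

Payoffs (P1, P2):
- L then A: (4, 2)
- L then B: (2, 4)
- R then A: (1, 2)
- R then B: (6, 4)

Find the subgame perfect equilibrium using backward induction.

P1 plays R, P2 plays B after L and B after R; Payoff (6, 4)

Work:
Backward induction:
After L: P2 chooses B → P1 gets 2
After R: P2 chooses B → P1 gets 6
P1 chooses R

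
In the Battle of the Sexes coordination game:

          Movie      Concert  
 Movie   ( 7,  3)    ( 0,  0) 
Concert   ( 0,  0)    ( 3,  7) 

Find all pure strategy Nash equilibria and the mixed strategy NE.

Pure NE: (Movie, Movie) and (Concert, Concert); Mixed NE: p = 0.7, q = 0.3

Work:
Check pure NE:
(Movie, Movie): (7, 3) - no unilateral deviation beneficial
(Concert, Concert): (3, 7) - no unilateral deviation beneficial
Mixed NE: P1 plays Movie with p = 0.7, P2 plays Movie with q = 0.3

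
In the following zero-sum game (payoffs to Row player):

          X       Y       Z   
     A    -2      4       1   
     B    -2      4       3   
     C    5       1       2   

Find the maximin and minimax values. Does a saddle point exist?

Maximin = 1, Minimax = 3, Saddle: False

Work:
Row minimums: [-2, -2, 1] → maximin = 1
Column maximums: [5, 4, 3] → minimax = 3
No saddle point (maximin ≠ minimax). Mixed strategy needed.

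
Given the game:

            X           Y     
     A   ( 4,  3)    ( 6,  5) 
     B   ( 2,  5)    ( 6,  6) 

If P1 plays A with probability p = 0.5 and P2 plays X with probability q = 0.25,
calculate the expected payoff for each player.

E[P1] = 5.25, E[P2] = 5.125

Work:
E[P1] = p·q·π₁(A,X) + p·(1-q)·π₁(A,Y) + (1-p)·q·π₁(B,X) + (1-p)·(1-q)·π₁(B,Y)
= 0.5·0.25·4 + 0.5·0.75·6 + 0.5·0.25·2 + 0.5·0.75·6
= 5.25

E[P2] = 5.125 (similar calculation)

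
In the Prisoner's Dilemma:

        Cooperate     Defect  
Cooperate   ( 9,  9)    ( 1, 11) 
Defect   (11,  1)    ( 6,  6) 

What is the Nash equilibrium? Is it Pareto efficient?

(Defect, Defect) is NE; not Pareto efficient

Work:
Defect dominates Cooperate for both players:
If P2 cooperates: Defect (11) > Cooperate (9)
If P2 defects: Defect (6) > Cooperate (1)
NE: (Defect, Defect) with payoff (6, 6)
But (Cooperate, Cooperate) = (9, 9) Pareto dominates (6, 6)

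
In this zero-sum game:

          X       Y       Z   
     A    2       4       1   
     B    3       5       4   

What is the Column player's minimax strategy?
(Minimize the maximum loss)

Column should play X, value = 3

Work:
Column player minimizes Row's maximum payoff:
Column X: max payoff to Row = 3
Column Y: max payoff to Row = 5
Column Z: max payoff to Row = 4
Minimum is 3, achieved by column X.
Minimax strategy: X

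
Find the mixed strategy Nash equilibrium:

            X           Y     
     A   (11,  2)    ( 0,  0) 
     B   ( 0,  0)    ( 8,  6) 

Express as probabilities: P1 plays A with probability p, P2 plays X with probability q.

p = 0.75, q = 0.4211

Work:
Find probabilities that make opponent indifferent:
P2 chooses q to make P1 indifferent between A and B
P1 chooses p to make P2 indifferent between X and Y
Mixed NE: P1 plays (A: 0.75, B: 0.25), P2 plays (X: 0.4211, Y: 0.5789)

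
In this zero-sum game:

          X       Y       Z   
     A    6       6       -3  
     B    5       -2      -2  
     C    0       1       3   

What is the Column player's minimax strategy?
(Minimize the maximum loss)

Column should play Z, value = 3

Work:
Column player minimizes Row's maximum payoff:
Column X: max payoff to Row = 6
Column Y: max payoff to Row = 6
Column Z: max payoff to Row = 3
Minimum is 3, achieved by column Z.
Minimax strategy: Z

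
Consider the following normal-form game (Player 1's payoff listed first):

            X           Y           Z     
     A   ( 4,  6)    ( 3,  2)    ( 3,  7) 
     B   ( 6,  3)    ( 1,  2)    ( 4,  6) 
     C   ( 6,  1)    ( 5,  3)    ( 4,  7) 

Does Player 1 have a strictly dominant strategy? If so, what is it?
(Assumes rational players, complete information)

No strictly dominant strategy exists for Player 1

Work:
A strategy strictly dominates another if it gives a strictly higher payoff against every opponent action. Compare each pair of P1's strategies column-by-column:
  A vs B: [4 vs 6, 3 vs 1, 3 vs 4] → A does not strictly dominate B (column X: 4 ≤ 6)
  A vs C: [4 vs 6, 3 vs 5, 3 vs 4] → A does not strictly dominate C (column X: 4 ≤ 6)
  B vs A: [6 vs 4, 1 vs 3, 4 vs 3] → B does not strictly dominate A (column Y: 1 ≤ 3)
  B vs C: [6 vs 6, 1 vs 5, 4 vs 4] → B does not strictly dominate C (column X: 6 ≤ 6)
  C vs A: [6 vs 4, 5 vs 3, 4 vs 3] → C strictly dominates A
  C vs B: [6 vs 6, 5 vs 1, 4 vs 4] → C does not strictly dominate B (column X: 6 ≤ 6)
No single strategy strictly dominates all others → no strictly dominant strategy.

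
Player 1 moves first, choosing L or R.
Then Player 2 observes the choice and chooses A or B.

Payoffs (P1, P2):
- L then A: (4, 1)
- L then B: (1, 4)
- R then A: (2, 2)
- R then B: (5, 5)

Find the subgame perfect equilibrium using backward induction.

P1 plays R, P2 plays B after L and B after R; Payoff (5, 5)

Work:
Backward induction:
After L: P2 chooses B → P1 gets 1
After R: P2 chooses B → P1 gets 5
P1 chooses R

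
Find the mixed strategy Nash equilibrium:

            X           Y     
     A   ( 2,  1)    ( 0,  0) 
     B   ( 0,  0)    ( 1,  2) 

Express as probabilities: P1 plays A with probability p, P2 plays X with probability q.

p = 0.6667, q = 0.3333

Work:
Find probabilities that make opponent indifferent:
P2 chooses q to make P1 indifferent between A and B
P1 chooses p to make P2 indifferent between X and Y
Mixed NE: P1 plays (A: 0.6667, B: 0.3333), P2 plays (X: 0.3333, Y: 0.6667)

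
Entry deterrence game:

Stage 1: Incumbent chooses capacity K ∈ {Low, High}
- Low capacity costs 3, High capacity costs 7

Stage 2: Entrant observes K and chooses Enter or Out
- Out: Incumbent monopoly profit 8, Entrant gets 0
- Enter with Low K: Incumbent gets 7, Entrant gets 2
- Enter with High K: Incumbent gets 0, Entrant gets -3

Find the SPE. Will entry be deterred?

SPE: (Low, Enter|Low, Out|High); Entry not deterred. Incumbent net profit = 4, Entrant gets 2

Work:
After Low K: Entrant enters (2 > 0)
After High K: Entrant stays out (-3 < 0)
Incumbent: Low → 7−3=4, High → 8−7=1
Incumbent chooses Low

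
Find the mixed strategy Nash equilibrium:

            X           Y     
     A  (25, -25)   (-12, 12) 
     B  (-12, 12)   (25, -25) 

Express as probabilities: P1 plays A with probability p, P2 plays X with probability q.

p = 0.5, q = 0.5

Work:
Find probabilities that make opponent indifferent:
P2 chooses q to make P1 indifferent between A and B
P1 chooses p to make P2 indifferent between X and Y
Mixed NE: P1 plays (A: 0.5, B: 0.5), P2 plays (X: 0.5, Y: 0.5)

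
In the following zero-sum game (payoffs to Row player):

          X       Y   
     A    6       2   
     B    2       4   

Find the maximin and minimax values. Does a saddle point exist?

Maximin = 2, Minimax = 4, Saddle: False

Work:
Row minimums: [2, 2] → maximin = 2
Column maximums: [6, 4] → minimax = 4
No saddle point (maximin ≠ minimax). Mixed strategy needed.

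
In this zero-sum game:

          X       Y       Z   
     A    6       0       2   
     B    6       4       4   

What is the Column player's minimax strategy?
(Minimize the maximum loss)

Column should play Y or Z (all achieve the minimum), value = 4

Work:
Column player minimizes Row's maximum payoff:
Column X: max payoff to Row = 6
Column Y: max payoff to Row = 4
Column Z: max payoff to Row = 4
Minimum is 4, achieved by columns Y, Z (tied).
Each of Y or Z is a minimax strategy.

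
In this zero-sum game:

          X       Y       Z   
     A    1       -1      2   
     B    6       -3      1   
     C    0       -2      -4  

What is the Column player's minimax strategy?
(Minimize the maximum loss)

Column should play Y, value = -1

Work:
Column player minimizes Row's maximum payoff:
Column X: max payoff to Row = 6
Column Y: max payoff to Row = -1
Column Z: max payoff to Row = 2
Minimum is -1, achieved by column Y.
Minimax strategy: Y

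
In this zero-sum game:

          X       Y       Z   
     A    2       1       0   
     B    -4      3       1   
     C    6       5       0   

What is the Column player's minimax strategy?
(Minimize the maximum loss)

Column should play Z, value = 1

Work:
Column player minimizes Row's maximum payoff:
Column X: max payoff to Row = 6
Column Y: max payoff to Row = 5
Column Z: max payoff to Row = 1
Minimum is 1, achieved by column Z.
Minimax strategy: Z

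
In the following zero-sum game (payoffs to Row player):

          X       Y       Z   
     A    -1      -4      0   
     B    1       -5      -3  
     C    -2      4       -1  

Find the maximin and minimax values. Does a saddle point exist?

Maximin = -2, Minimax = 0, Saddle: False

Work:
Row minimums: [-4, -5, -2] → maximin = -2
Column maximums: [1, 4, 0] → minimax = 0
No saddle point (maximin ≠ minimax). Mixed strategy needed.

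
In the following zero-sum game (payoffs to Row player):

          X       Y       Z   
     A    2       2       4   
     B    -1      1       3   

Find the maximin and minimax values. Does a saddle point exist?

Maximin = 2, Minimax = 2, Saddle: True

Work:
Row minimums: [2, -1] → maximin = 2
Column maximums: [2, 2, 4] → minimax = 2
Saddle point exists! Game value = 2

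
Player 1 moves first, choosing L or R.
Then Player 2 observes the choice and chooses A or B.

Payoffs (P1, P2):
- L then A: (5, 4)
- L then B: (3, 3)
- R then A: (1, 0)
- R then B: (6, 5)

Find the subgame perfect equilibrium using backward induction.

P1 plays R, P2 plays A after L and B after R; Payoff (6, 5)

Work:
Backward induction:
After L: P2 chooses A → P1 gets 5
After R: P2 chooses B → P1 gets 6
P1 chooses R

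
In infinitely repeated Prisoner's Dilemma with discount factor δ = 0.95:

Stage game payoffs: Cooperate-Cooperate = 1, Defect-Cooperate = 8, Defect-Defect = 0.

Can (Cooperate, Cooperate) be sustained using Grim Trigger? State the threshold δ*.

δ* = 0.875; since δ = 0.95 ≥ 0.875, cooperation can be sustained

Work:
For Grim Trigger:
Cooperate forever: 1/(1-δ)
Defect then punished: 8 + 0·δ/(1-δ)
Need: 1/(1-δ) ≥ 8 + 0·δ/(1-δ)
Solving: δ ≥ (T-R)/(T-P) = (8-1)/(8-0) = 0.875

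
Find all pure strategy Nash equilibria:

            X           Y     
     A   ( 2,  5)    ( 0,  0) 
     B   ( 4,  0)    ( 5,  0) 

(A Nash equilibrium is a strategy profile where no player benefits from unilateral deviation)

Nash equilibrium: (B, X), (B, Y)

Work:
Best responses:
  P1 vs X: payoffs [2, 4] → best response B (payoff 4)
  P1 vs Y: payoffs [0, 5] → best response B (payoff 5)
  P2 vs A: payoffs [5, 0] → best response X (payoff 5)
  P2 vs B: payoffs [0, 0] → best response X/Y (payoff 0)
Mutual best responses: (B,X), (B,Y) → Nash equilibria.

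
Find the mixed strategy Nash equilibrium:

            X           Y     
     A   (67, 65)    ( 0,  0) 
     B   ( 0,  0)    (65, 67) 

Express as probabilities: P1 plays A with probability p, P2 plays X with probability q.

p = 0.5076, q = 0.4924

Work:
Find probabilities that make opponent indifferent:
P2 chooses q to make P1 indifferent between A and B
P1 chooses p to make P2 indifferent between X and Y
Mixed NE: P1 plays (A: 0.5076, B: 0.4924), P2 plays (X: 0.4924, Y: 0.5076)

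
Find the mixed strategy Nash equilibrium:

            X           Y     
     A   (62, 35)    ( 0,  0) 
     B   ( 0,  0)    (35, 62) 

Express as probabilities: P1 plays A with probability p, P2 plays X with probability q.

p = 0.6392, q = 0.3608

Work:
Find probabilities that make opponent indifferent:
P2 chooses q to make P1 indifferent between A and B
P1 chooses p to make P2 indifferent between X and Y
Mixed NE: P1 plays (A: 0.6392, B: 0.3608), P2 plays (X: 0.3608, Y: 0.6392)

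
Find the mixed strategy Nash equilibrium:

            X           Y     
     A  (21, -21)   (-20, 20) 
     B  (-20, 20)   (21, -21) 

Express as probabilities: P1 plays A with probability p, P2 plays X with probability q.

p = 0.5, q = 0.5

Work:
Find probabilities that make opponent indifferent:
P2 chooses q to make P1 indifferent between A and B
P1 chooses p to make P2 indifferent between X and Y
Mixed NE: P1 plays (A: 0.5, B: 0.5), P2 plays (X: 0.5, Y: 0.5)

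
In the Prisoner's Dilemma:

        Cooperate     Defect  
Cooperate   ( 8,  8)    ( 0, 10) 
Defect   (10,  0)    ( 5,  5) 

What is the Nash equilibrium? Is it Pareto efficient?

(Defect, Defect) is NE; not Pareto efficient

Work:
Defect dominates Cooperate for both players:
If P2 cooperates: Defect (10) > Cooperate (8)
If P2 defects: Defect (5) > Cooperate (0)
NE: (Defect, Defect) with payoff (5, 5)
But (Cooperate, Cooperate) = (8, 8) Pareto dominates (5, 5)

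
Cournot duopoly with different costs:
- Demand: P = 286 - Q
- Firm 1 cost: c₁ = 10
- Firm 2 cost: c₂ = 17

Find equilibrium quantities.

q₁* = 94.33, q₂* = 87.33

Work:
Reaction: q₁ = (286 - 10 - q₂)/2
Reaction: q₂ = (286 - 17 - q₁)/2
Solve simultaneously:
q₁* = (286 - 2×10 + 17)/3 = 94.33
q₂* = (286 - 2×17 + 10)/3 = 87.33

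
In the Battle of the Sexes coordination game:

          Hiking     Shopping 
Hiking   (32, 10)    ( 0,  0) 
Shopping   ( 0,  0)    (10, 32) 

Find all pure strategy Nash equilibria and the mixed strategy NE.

Pure NE: (Hiking, Hiking) and (Shopping, Shopping); Mixed NE: p = 0.7619, q = 0.2381

Work:
Check pure NE:
(Hiking, Hiking): (32, 10) - no unilateral deviation beneficial
(Shopping, Shopping): (10, 32) - no unilateral deviation beneficial
Mixed NE: P1 plays Hiking with p = 0.7619, P2 plays Hiking with q = 0.2381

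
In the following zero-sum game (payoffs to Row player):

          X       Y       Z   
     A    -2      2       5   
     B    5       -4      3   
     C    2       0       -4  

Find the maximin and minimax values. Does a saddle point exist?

Maximin = -2, Minimax = 2, Saddle: False

Work:
Row minimums: [-2, -4, -4] → maximin = -2
Column maximums: [5, 2, 5] → minimax = 2
No saddle point (maximin ≠ minimax). Mixed strategy needed.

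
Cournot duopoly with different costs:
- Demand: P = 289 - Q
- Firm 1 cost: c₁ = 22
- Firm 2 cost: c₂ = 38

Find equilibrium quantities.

q₁* = 94.33, q₂* = 78.33

Work:
Reaction: q₁ = (289 - 22 - q₂)/2
Reaction: q₂ = (289 - 38 - q₁)/2
Solve simultaneously:
q₁* = (289 - 2×22 + 38)/3 = 94.33
q₂* = (289 - 2×38 + 22)/3 = 78.33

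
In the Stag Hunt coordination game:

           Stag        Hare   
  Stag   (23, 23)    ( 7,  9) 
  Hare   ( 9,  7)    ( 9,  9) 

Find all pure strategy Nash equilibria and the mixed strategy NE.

Pure NE: (Stag, Stag) and (Hare, Hare); Mixed NE: p = 0.125, q = 0.125

Work:
Check pure NE:
(Stag, Stag): (23, 23) - no unilateral deviation beneficial
(Hare, Hare): (9, 9) - no unilateral deviation beneficial
Mixed NE: P1 plays Stag with p = 0.125, P2 plays Stag with q = 0.125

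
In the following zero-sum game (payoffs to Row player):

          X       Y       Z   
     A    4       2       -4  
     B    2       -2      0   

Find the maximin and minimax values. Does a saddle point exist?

Maximin = -2, Minimax = 0, Saddle: False

Work:
Row minimums: [-4, -2] → maximin = -2
Column maximums: [4, 2, 0] → minimax = 0
No saddle point (maximin ≠ minimax). Mixed strategy needed.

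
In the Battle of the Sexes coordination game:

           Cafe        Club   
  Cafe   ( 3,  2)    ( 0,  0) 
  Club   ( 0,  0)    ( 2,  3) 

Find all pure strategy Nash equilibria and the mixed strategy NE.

Pure NE: (Cafe, Cafe) and (Club, Club); Mixed NE: p = 0.6, q = 0.4

Work:
Check pure NE:
(Cafe, Cafe): (3, 2) - no unilateral deviation beneficial
(Club, Club): (2, 3) - no unilateral deviation beneficial
Mixed NE: P1 plays Cafe with p = 0.6, P2 plays Cafe with q = 0.4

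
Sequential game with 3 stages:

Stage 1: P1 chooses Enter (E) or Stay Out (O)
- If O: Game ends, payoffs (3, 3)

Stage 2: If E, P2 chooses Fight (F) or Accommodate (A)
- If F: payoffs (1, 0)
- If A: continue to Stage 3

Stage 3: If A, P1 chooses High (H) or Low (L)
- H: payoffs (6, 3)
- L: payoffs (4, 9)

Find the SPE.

SPE: (E, A, H); Outcome (6, 3)

Work:
Stage 3: P1 chooses H (6 vs 4)
Stage 2: P2: F->0, A->3 (anticipating H). Choose A
Stage 1: P1: O->3, E->6 (anticipating A, H). Choose E
SPE path: E -> A -> H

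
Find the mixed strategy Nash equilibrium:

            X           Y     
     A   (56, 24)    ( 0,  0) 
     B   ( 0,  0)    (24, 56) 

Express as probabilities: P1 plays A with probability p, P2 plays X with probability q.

p = 0.7, q = 0.3

Work:
Find probabilities that make opponent indifferent:
P2 chooses q to make P1 indifferent between A and B
P1 chooses p to make P2 indifferent between X and Y
Mixed NE: P1 plays (A: 0.7, B: 0.3), P2 plays (X: 0.3, Y: 0.7)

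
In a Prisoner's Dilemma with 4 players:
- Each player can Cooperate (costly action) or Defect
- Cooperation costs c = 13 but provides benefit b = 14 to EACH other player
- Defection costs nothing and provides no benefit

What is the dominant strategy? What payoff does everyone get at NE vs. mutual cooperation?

Dominant: Defect; NE payoff = 0; Coop payoff = 29

Work:
Defect dominates (saves cost c = 13, benefit to others is external)
NE: All defect → everyone gets 0
If all cooperate: each receives (3)×14 - 13 = 29
Social dilemma: 29 > 0 but NE gives 0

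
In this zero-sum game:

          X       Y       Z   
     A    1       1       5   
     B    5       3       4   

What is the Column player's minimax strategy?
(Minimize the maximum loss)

Column should play Y, value = 3

Work:
Column player minimizes Row's maximum payoff:
Column X: max payoff to Row = 5
Column Y: max payoff to Row = 3
Column Z: max payoff to Row = 5
Minimum is 3, achieved by column Y.
Minimax strategy: Y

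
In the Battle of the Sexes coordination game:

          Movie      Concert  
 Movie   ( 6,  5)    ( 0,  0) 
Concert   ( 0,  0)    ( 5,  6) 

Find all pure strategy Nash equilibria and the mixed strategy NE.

Pure NE: (Movie, Movie) and (Concert, Concert); Mixed NE: p = 0.5455, q = 0.4545

Work:
Check pure NE:
(Movie, Movie): (6, 5) - no unilateral deviation beneficial
(Concert, Concert): (5, 6) - no unilateral deviation beneficial
Mixed NE: P1 plays Movie with p = 0.5455, P2 plays Movie with q = 0.4545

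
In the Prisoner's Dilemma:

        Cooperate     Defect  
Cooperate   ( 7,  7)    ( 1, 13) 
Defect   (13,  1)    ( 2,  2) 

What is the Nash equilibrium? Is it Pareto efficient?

(Defect, Defect) is NE; not Pareto efficient

Work:
Defect dominates Cooperate for both players:
If P2 cooperates: Defect (13) > Cooperate (7)
If P2 defects: Defect (2) > Cooperate (1)
NE: (Defect, Defect) with payoff (2, 2)
But (Cooperate, Cooperate) = (7, 7) Pareto dominates (2, 2)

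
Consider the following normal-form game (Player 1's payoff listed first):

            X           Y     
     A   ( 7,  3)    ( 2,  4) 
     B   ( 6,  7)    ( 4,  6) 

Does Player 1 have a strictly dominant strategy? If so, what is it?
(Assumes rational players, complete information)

No strictly dominant strategy exists for Player 1

Work:
A strategy strictly dominates another if it gives a strictly higher payoff against every opponent action. Compare each pair of P1's strategies column-by-column:
  A vs B: [7 vs 6, 2 vs 4] → A does not strictly dominate B (column Y: 2 ≤ 4)
  B vs A: [6 vs 7, 4 vs 2] → B does not strictly dominate A (column X: 6 ≤ 7)
No single strategy strictly dominates all others → no strictly dominant strategy.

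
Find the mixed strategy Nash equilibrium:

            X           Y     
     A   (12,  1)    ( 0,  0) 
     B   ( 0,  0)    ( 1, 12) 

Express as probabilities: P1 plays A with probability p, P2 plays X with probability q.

p = 0.9231, q = 0.0769

Work:
Find probabilities that make opponent indifferent:
P2 chooses q to make P1 indifferent between A and B
P1 chooses p to make P2 indifferent between X and Y
Mixed NE: P1 plays (A: 0.9231, B: 0.0769), P2 plays (X: 0.0769, Y: 0.9231)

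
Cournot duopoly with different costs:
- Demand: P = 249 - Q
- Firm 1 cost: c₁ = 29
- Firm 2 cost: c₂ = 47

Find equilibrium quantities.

q₁* = 79.33, q₂* = 61.33

Work:
Reaction: q₁ = (249 - 29 - q₂)/2
Reaction: q₂ = (249 - 47 - q₁)/2
Solve simultaneously:
q₁* = (249 - 2×29 + 47)/3 = 79.33
q₂* = (249 - 2×47 + 29)/3 = 61.33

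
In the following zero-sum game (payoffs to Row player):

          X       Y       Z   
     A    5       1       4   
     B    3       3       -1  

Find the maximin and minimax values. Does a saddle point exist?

Maximin = 1, Minimax = 3, Saddle: False

Work:
Row minimums: [1, -1] → maximin = 1
Column maximums: [5, 3, 4] → minimax = 3
No saddle point (maximin ≠ minimax). Mixed strategy needed.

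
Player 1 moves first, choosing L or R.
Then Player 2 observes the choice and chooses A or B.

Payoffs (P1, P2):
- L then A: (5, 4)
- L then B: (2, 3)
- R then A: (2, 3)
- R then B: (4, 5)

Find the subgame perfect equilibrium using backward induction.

P1 plays L, P2 plays A after L and B after R; Payoff (5, 4)

Work:
Backward induction:
After L: P2 chooses A → P1 gets 5
After R: P2 chooses B → P1 gets 4
P1 chooses L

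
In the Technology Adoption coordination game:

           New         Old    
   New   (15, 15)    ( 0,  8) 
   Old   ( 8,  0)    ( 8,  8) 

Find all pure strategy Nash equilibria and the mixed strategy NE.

Pure NE: (New, New) and (Old, Old); Mixed NE: p = 0.5333, q = 0.5333

Work:
Check pure NE:
(New, New): (15, 15) - no unilateral deviation beneficial
(Old, Old): (8, 8) - no unilateral deviation beneficial
Mixed NE: P1 plays New with p = 0.5333, P2 plays New with q = 0.5333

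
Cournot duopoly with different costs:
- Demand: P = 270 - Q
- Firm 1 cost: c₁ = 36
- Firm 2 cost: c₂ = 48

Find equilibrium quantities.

q₁* = 82.0, q₂* = 70.0

Work:
Reaction: q₁ = (270 - 36 - q₂)/2
Reaction: q₂ = (270 - 48 - q₁)/2
Solve simultaneously:
q₁* = (270 - 2×36 + 48)/3 = 82.0
q₂* = (270 - 2×48 + 36)/3 = 70.0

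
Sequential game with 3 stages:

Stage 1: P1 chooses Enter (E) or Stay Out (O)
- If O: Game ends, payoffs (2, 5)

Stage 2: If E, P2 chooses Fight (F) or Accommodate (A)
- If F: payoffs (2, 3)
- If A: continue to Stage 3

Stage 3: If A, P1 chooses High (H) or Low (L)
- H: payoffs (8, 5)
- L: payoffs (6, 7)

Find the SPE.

SPE: (E, A, H); Outcome (8, 5)

Work:
Stage 3: P1 chooses H (8 vs 6)
Stage 2: P2: F->3, A->5 (anticipating H). Choose A
Stage 1: P1: O->2, E->8 (anticipating A, H). Choose E
SPE path: E -> A -> H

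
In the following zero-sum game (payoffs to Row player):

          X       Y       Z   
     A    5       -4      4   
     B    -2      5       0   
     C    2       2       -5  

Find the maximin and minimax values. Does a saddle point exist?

Maximin = -2, Minimax = 4, Saddle: False

Work:
Row minimums: [-4, -2, -5] → maximin = -2
Column maximums: [5, 5, 4] → minimax = 4
No saddle point (maximin ≠ minimax). Mixed strategy needed.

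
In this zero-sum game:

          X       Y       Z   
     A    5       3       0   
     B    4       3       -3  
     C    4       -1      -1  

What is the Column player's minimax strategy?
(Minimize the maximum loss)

Column should play Z, value = 0

Work:
Column player minimizes Row's maximum payoff:
Column X: max payoff to Row = 5
Column Y: max payoff to Row = 3
Column Z: max payoff to Row = 0
Minimum is 0, achieved by column Z.
Minimax strategy: Z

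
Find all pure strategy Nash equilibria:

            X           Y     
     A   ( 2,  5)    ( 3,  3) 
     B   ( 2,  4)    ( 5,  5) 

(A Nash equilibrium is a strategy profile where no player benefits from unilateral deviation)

Nash equilibrium: (A, X), (B, Y)

Work:
Best responses:
  P1 vs X: payoffs [2, 2] → best response A/B (payoff 2)
  P1 vs Y: payoffs [3, 5] → best response B (payoff 5)
  P2 vs A: payoffs [5, 3] → best response X (payoff 5)
  P2 vs B: payoffs [4, 5] → best response Y (payoff 5)
Mutual best responses: (A,X), (B,Y) → Nash equilibria.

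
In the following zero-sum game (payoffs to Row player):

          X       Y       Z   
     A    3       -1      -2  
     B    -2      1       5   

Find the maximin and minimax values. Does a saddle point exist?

Maximin = -2, Minimax = 1, Saddle: False

Work:
Row minimums: [-2, -2] → maximin = -2
Column maximums: [3, 1, 5] → minimax = 1
No saddle point (maximin ≠ minimax). Mixed strategy needed.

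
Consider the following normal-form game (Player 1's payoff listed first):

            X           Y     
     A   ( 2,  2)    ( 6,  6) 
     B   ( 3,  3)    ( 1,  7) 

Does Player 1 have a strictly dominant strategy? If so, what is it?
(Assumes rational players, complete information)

No strictly dominant strategy exists for Player 1

Work:
A strategy strictly dominates another if it gives a strictly higher payoff against every opponent action. Compare each pair of P1's strategies column-by-column:
  A vs B: [2 vs 3, 6 vs 1] → A does not strictly dominate B (column X: 2 ≤ 3)
  B vs A: [3 vs 2, 1 vs 6] → B does not strictly dominate A (column Y: 1 ≤ 6)
No single strategy strictly dominates all others → no strictly dominant strategy.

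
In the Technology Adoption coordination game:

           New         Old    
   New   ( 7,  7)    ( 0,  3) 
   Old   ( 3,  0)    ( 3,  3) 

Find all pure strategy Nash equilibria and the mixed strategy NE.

Pure NE: (New, New) and (Old, Old); Mixed NE: p = 0.4286, q = 0.4286

Work:
Check pure NE:
(New, New): (7, 7) - no unilateral deviation beneficial
(Old, Old): (3, 3) - no unilateral deviation beneficial
Mixed NE: P1 plays New with p = 0.4286, P2 plays New with q = 0.4286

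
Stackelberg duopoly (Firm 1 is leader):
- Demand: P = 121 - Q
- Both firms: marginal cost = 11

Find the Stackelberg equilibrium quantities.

q₁* (leader) = 55.0, q₂* (follower) = 27.5

Work:
Follower's reaction: q₂ = (a - c - q₁)/2
Leader substitutes: π₁ = q₁·(a - q₁ - (a-c-q₁)/2 - c)
FOC: q₁* = (121 - 11)/2 = 55.00
Then: q₂* = (121 - 11 - 55.0)/2 = 27.50
Leader has first-mover advantage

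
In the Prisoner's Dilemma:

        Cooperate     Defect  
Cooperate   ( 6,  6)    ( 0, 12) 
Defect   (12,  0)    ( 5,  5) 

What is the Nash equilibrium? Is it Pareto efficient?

(Defect, Defect) is NE; not Pareto efficient

Work:
Defect dominates Cooperate for both players:
If P2 cooperates: Defect (12) > Cooperate (6)
If P2 defects: Defect (5) > Cooperate (0)
NE: (Defect, Defect) with payoff (5, 5)
But (Cooperate, Cooperate) = (6, 6) Pareto dominates (5, 5)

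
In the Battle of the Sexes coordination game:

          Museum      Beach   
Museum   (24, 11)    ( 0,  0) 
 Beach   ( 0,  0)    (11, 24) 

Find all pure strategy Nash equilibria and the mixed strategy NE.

Pure NE: (Museum, Museum) and (Beach, Beach); Mixed NE: p = 0.6857, q = 0.3143

Work:
Check pure NE:
(Museum, Museum): (24, 11) - no unilateral deviation beneficial
(Beach, Beach): (11, 24) - no unilateral deviation beneficial
Mixed NE: P1 plays Museum with p = 0.6857, P2 plays Museum with q = 0.3143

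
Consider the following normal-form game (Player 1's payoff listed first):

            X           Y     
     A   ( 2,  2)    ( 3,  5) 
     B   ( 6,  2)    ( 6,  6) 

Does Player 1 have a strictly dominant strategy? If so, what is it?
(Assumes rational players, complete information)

Yes, Player 1's strictly dominant strategy is B

Work:
A strategy strictly dominates another if it gives a strictly higher payoff against every opponent action. Compare each pair of P1's strategies column-by-column:
  A vs B: [2 vs 6, 3 vs 6] → A does not strictly dominate B (column X: 2 ≤ 6)
  B vs A: [6 vs 2, 6 vs 3] → B strictly dominates A
B strictly dominates every other strategy → strictly dominant.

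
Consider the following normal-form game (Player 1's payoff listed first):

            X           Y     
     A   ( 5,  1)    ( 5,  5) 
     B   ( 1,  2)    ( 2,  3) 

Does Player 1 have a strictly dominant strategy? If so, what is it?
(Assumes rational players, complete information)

Yes, Player 1's strictly dominant strategy is A

Work:
A strategy strictly dominates another if it gives a strictly higher payoff against every opponent action. Compare each pair of P1's strategies column-by-column:
  A vs B: [5 vs 1, 5 vs 2] → A strictly dominates B
  B vs A: [1 vs 5, 2 vs 5] → B does not strictly dominate A (column X: 1 ≤ 5)
A strictly dominates every other strategy → strictly dominant.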